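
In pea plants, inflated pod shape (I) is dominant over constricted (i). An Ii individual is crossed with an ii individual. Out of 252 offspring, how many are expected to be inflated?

Punnett square for Ii × ii:
Offspring genotypes: 2 Ii, 2 ii
inflated: 2, constricted: 2
inflated: 2 out of 4 → fraction 1/2
Expected count = 1/2 × 252 = 126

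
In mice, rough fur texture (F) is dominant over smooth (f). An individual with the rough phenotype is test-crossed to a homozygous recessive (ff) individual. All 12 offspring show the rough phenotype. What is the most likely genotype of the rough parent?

Test cross: ? × ff
All offspring are rough.
If the unknown parent were heterozygous (Ff), about half of 12 offspring would be smooth; none are. The unknown parent is most likely homozygous dominant (FF).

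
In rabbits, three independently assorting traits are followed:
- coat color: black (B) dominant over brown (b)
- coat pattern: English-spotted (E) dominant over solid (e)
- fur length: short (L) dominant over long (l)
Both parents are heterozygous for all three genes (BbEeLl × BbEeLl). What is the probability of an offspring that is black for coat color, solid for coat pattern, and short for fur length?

Trihybrid cross: BbEeLl × BbEeLl
Each trait segregates independently with a 3:1 phenotypic ratio, so each gene contributes 3/4 (dominant) or 1/4 (recessive).
Target: black (coat color), solid (coat pattern), short (fur length)
Probability = product of independent per-trait probabilities
= 3/4 × 1/4 × 3/4 = 9/64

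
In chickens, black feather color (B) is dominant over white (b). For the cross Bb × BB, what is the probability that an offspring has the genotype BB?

Punnett square for Bb × BB:
Offspring genotypes: 2 BB, 2 Bb
Total offspring: 4
Count with target: 2
Probability: 2/4 = 1/2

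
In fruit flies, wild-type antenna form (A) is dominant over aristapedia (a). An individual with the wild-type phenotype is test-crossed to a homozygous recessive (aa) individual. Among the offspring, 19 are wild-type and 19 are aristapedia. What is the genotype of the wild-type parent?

Test cross: ? × aa
Offspring: 19 wild-type, 19 aristapedia — approximately 1:1.
A 1:1 ratio in a test cross indicates the unknown parent is heterozygous (Aa).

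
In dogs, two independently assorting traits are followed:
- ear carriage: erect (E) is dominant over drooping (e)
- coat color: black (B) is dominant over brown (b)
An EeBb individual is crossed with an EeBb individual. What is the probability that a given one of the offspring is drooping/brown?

Dihybrid cross EeBb × EeBb — consider each gene separately:
ear carriage: Ee × Ee → 1 EE, 2 Ee, 1 ee → 3 E_ : 1 ee (out of 4)
coat color: Bb × Bb → 1 BB, 2 Bb, 1 bb → 3 B_ : 1 bb (out of 4)
Combine (counts out of 4 × 4 = 16): erect/black (E_B_) = 3×3 = 9; erect/brown (E_bb) = 3×1 = 3; drooping/black (eeB_) = 1×3 = 3; drooping/brown (eebb) = 1×1 = 1
Phenotype counts (out of 16): 9 erect/black, 3 erect/brown, 3 drooping/black, 1 drooping/brown
drooping/brown: 1 out of 16
Probability: 1/16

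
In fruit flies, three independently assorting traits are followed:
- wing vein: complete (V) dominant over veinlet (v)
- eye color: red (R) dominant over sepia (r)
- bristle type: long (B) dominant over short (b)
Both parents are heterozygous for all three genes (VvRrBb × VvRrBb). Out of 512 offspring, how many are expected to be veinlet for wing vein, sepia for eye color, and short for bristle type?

Trihybrid cross: VvRrBb × VvRrBb
Each trait segregates independently with a 3:1 phenotypic ratio, so each gene contributes 3/4 (dominant) or 1/4 (recessive).
Target: veinlet (wing vein), sepia (eye color), short (bristle type)
Probability = product of independent per-trait probabilities
= 1/4 × 1/4 × 1/4 = 1/64
Expected count = 1/64 × 512 = 8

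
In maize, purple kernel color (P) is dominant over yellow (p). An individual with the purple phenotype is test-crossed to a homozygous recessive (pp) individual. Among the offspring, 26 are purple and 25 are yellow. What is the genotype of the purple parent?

Test cross: ? × pp
Offspring: 26 purple, 25 yellow — approximately 1:1.
A 1:1 ratio in a test cross indicates the unknown parent is heterozygous (Pp).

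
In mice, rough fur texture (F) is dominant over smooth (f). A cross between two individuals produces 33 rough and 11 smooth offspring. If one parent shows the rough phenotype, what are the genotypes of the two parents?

Observed offspring: 33 rough, 11 smooth
The observed ratio simplifies to 3:1. Smooth (ff) offspring appear, so each parent must contribute one f allele. The parent stated to show rough carries F, so it is Ff. The other parent is then either Ff or ff: Ff × ff would give a 1:1 split, whereas Ff × Ff gives 3:1 — matching the data. So both parents are heterozygous (Ff × Ff).
Parent genotypes: Ff × Ff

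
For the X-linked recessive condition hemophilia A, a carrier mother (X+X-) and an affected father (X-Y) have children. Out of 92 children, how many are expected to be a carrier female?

Cross: X+X- × X-Y
Offspring: 1 X+X-, 1 X+Y, 1 X-X-, 1 X-Y
Probability of a carrier female: 1/4
Expected count = 1/4 × 92 = 23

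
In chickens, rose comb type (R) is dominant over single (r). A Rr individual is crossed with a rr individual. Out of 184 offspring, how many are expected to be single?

Punnett square for Rr × rr:
Offspring genotypes: 2 Rr, 2 rr
rose: 2, single: 2
single: 2 out of 4 → fraction 1/2
Expected count = 1/2 × 184 = 92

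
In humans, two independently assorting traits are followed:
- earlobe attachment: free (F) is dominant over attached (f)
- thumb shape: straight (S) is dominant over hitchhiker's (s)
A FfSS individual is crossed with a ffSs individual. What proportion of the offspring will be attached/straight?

Dihybrid cross FfSS × ffSs — consider each gene separately:
earlobe attachment: Ff × ff → 2 Ff, 2 ff → 2 F_ : 2 ff (out of 4)
thumb shape: SS × Ss → 2 SS, 2 Ss → 4 S_ (out of 4)
Combine (counts out of 4 × 4 = 16): free/straight (F_S_) = 2×4 = 8; attached/straight (ffS_) = 2×4 = 8
Phenotype counts (out of 16): 8 free/straight, 8 attached/straight
attached/straight: 8 out of 16
Probability: 8/16 = 1/2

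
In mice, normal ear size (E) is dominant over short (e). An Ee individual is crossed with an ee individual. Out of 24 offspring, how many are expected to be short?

Punnett square for Ee × ee:
Offspring genotypes: 2 Ee, 2 ee
normal: 2, short: 2
short: 2 out of 4 → fraction 1/2
Expected count = 1/2 × 24 = 12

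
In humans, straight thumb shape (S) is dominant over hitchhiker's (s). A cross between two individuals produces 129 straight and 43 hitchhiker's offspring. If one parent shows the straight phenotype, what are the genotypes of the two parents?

Observed offspring: 129 straight, 43 hitchhiker's
The observed ratio simplifies to 3:1. Hitchhiker's (ss) offspring appear, so each parent must contribute one s allele. The parent stated to show straight carries S, so it is Ss. The other parent is then either Ss or ss: Ss × ss would give a 1:1 split, whereas Ss × Ss gives 3:1 — matching the data. So both parents are heterozygous (Ss × Ss).
Parent genotypes: Ss × Ss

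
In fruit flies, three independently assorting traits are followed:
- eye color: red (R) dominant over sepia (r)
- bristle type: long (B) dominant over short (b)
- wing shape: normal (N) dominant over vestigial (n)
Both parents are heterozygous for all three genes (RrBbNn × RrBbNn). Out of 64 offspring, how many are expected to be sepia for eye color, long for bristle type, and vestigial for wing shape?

Trihybrid cross: RrBbNn × RrBbNn
Each trait segregates independently with a 3:1 phenotypic ratio, so each gene contributes 3/4 (dominant) or 1/4 (recessive).
Target: sepia (eye color), long (bristle type), vestigial (wing shape)
Probability = product of independent per-trait probabilities
= 1/4 × 3/4 × 1/4 = 3/64
Expected count = 3/64 × 64 = 3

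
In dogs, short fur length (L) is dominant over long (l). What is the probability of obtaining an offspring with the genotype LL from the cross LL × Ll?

Punnett square for LL × Ll:
Offspring genotypes: 2 LL, 2 Ll
Total offspring: 4
Count with target: 2
Probability: 2/4 = 1/2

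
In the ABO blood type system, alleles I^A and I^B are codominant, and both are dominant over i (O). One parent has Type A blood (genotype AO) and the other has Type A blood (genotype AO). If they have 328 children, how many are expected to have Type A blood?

Cross: AO × AO
Possible offspring genotypes: 1 AA, 2 AO, 1 OO
Blood type counts: 3 Type A, 1 Type O
Probability of Type A: 3/4
Expected count = 3/4 × 328 = 246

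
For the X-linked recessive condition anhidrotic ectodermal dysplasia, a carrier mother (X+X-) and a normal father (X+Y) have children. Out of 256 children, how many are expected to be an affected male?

Cross: X+X- × X+Y
Offspring: 1 X+X+, 1 X+Y, 1 X+X-, 1 X-Y
Probability of an affected male: 1/4
Expected count = 1/4 × 256 = 64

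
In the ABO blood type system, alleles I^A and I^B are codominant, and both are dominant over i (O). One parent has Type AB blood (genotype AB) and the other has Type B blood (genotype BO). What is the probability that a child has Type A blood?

Cross: AB × BO
Possible offspring genotypes: 1 AB, 1 AO, 1 BB, 1 BO
Blood type counts: 1 Type AB, 1 Type A, 2 Type B
Probability of Type A: 1/4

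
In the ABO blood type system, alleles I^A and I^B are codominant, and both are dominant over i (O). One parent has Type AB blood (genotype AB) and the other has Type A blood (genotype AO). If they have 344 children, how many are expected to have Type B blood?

Cross: AB × AO
Possible offspring genotypes: 1 AA, 1 AO, 1 AB, 1 BO
Blood type counts: 2 Type A, 1 Type AB, 1 Type B
Probability of Type B: 1/4
Expected count = 1/4 × 344 = 86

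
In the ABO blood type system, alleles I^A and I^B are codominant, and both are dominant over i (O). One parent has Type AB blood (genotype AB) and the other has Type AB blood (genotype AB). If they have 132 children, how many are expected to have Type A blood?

Cross: AB × AB
Possible offspring genotypes: 1 AA, 2 AB, 1 BB
Blood type counts: 1 Type A, 2 Type AB, 1 Type B
Probability of Type A: 1/4
Expected count = 1/4 × 132 = 33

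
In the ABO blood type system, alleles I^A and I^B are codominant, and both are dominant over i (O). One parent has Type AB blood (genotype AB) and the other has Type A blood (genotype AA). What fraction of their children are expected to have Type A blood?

Cross: AB × AA
Possible offspring genotypes: 2 AA, 2 AB
Blood type counts: 2 Type A, 2 Type AB
Probability of Type A: 2/4 = 1/2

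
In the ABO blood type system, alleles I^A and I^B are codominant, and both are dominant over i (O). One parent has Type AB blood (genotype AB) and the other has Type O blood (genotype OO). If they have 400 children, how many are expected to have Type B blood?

Cross: AB × OO
Possible offspring genotypes: 2 AO, 2 BO
Blood type counts: 2 Type A, 2 Type B
Probability of Type B: 2/4 = 1/2
Expected count = 1/2 × 400 = 200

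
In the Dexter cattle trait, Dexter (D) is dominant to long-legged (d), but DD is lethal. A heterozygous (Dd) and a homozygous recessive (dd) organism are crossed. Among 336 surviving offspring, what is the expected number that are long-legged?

Cross: Dd × dd
Punnett square offspring (before lethality): 2 Dd, 2 dd
No DD offspring are produced in this cross.
long-legged: 2 out of 4 → fraction 1/2
Expected count = 1/2 × 336 = 168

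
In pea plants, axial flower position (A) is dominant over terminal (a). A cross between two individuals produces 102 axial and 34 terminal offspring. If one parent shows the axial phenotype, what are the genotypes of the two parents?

Observed offspring: 102 axial, 34 terminal
The observed ratio simplifies to 3:1. Terminal (aa) offspring appear, so each parent must contribute one a allele. The parent stated to show axial carries A, so it is Aa. The other parent is then either Aa or aa: Aa × aa would give a 1:1 split, whereas Aa × Aa gives 3:1 — matching the data. So both parents are heterozygous (Aa × Aa).
Parent genotypes: Aa × Aa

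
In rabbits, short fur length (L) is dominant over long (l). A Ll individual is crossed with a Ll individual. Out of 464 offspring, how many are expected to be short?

Punnett square for Ll × Ll:
Offspring genotypes: 1 LL, 2 Ll, 1 ll
short: 3, long: 1
short: 3 out of 4 → fraction 3/4
Expected count = 3/4 × 464 = 348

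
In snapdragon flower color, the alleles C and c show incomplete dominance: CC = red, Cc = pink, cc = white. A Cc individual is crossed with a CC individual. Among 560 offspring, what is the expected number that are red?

Punnett square for Cc × CC:
Offspring genotypes: 2 CC, 2 Cc
Phenotype counts: 2 red, 2 pink
red: 2 out of 4 → fraction 1/2
Expected count = 1/2 × 560 = 280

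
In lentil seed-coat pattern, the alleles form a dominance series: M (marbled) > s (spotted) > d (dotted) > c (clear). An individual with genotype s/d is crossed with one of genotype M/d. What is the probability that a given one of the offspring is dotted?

Cross: s/d × M/d
Allele dominance: M > s > d > c
Offspring genotypes: 1 M/s, 1 s/d, 1 M/d, 1 d/d
Phenotype counts: 2 marbled, 1 spotted, 1 dotted
dotted: 1 out of 4
Probability: 1/4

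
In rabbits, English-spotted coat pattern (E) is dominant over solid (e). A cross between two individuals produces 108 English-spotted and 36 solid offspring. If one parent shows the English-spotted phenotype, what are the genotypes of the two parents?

Observed offspring: 108 English-spotted, 36 solid
The observed ratio simplifies to 3:1. Solid (ee) offspring appear, so each parent must contribute one e allele. The parent stated to show English-spotted carries E, so it is Ee. The other parent is then either Ee or ee: Ee × ee would give a 1:1 split, whereas Ee × Ee gives 3:1 — matching the data. So both parents are heterozygous (Ee × Ee).
Parent genotypes: Ee × Ee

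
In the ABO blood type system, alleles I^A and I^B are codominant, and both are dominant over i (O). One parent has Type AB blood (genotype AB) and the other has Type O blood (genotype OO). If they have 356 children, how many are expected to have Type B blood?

Cross: AB × OO
Possible offspring genotypes: 2 AO, 2 BO
Blood type counts: 2 Type A, 2 Type B
Probability of Type B: 2/4 = 1/2
Expected count = 1/2 × 356 = 178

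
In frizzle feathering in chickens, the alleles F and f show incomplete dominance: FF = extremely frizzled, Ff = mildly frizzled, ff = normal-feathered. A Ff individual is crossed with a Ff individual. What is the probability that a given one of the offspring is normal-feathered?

Punnett square for Ff × Ff:
Offspring genotypes: 1 FF, 2 Ff, 1 ff
Phenotype counts: 1 extremely frizzled, 2 mildly frizzled, 1 normal-feathered
normal-feathered: 1 out of 4
Probability: 1/4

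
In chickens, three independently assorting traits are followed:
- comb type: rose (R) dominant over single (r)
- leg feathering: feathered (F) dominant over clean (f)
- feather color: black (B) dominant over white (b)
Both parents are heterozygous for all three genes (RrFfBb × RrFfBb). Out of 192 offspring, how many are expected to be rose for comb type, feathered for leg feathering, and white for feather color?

Trihybrid cross: RrFfBb × RrFfBb
Each trait segregates independently with a 3:1 phenotypic ratio, so each gene contributes 3/4 (dominant) or 1/4 (recessive).
Target: rose (comb type), feathered (leg feathering), white (feather color)
Probability = product of independent per-trait probabilities
= 3/4 × 3/4 × 1/4 = 9/64
Expected count = 9/64 × 192 = 27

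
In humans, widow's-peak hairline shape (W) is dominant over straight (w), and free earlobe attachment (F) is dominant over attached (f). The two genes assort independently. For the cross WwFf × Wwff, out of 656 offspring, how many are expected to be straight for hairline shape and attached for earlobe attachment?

Dihybrid cross WwFf × Wwff — consider each gene separately:
hairline shape: Ww × Ww → 1 WW, 2 Ww, 1 ww → 3 W_ : 1 ww (out of 4)
earlobe attachment: Ff × ff → 2 Ff, 2 ff → 2 F_ : 2 ff (out of 4)
Looking for: straight (ww) and attached (ff)
P(straight) = 1/4, P(attached) = 2/4
P(both) = 1/4 × 2/4 = 2/16 = 1/8
Expected count = 1/8 × 656 = 82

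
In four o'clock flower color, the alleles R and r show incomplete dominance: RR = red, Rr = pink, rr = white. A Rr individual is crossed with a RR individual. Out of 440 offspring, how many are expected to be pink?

Punnett square for Rr × RR:
Offspring genotypes: 2 RR, 2 Rr
Phenotype counts: 2 red, 2 pink
pink: 2 out of 4 → fraction 1/2
Expected count = 1/2 × 440 = 220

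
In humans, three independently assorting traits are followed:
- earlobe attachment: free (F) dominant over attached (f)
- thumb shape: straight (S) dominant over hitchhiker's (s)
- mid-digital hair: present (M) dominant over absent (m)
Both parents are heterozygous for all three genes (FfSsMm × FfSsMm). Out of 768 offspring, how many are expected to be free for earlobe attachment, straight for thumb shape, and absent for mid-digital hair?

Trihybrid cross: FfSsMm × FfSsMm
Each trait segregates independently with a 3:1 phenotypic ratio, so each gene contributes 3/4 (dominant) or 1/4 (recessive).
Target: free (earlobe attachment), straight (thumb shape), absent (mid-digital hair)
Probability = product of independent per-trait probabilities
= 3/4 × 3/4 × 1/4 = 9/64
Expected count = 9/64 × 768 = 108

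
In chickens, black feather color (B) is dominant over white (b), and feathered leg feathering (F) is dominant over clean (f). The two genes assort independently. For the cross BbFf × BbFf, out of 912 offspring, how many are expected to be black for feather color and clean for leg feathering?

Dihybrid cross BbFf × BbFf — consider each gene separately:
feather color: Bb × Bb → 1 BB, 2 Bb, 1 bb → 3 B_ : 1 bb (out of 4)
leg feathering: Ff × Ff → 1 FF, 2 Ff, 1 ff → 3 F_ : 1 ff (out of 4)
Looking for: black (B_) and clean (ff)
P(black) = 3/4, P(clean) = 1/4
P(both) = 3/4 × 1/4 = 3/16
Expected count = 3/16 × 912 = 171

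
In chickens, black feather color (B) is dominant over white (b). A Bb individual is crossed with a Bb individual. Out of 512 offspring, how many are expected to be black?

Punnett square for Bb × Bb:
Offspring genotypes: 1 BB, 2 Bb, 1 bb
black: 3, white: 1
black: 3 out of 4 → fraction 3/4
Expected count = 3/4 × 512 = 384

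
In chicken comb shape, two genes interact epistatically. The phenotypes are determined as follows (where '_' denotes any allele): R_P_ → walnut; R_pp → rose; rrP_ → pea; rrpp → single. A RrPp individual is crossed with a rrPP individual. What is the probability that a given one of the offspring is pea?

Cross: RrPp × rrPP — consider each gene separately:
R gene: Rr × rr → 2 Rr, 2 rr → 2 R_ : 2 rr (out of 4)
P gene: Pp × PP → 2 PP, 2 Pp → 4 P_ (out of 4)
Genotype classes (out of 4 × 4 = 16): R_P_ = 2×4 = 8; rrP_ = 2×4 = 8
Apply the phenotype rules: R_P_ (8) → walnut; rrP_ (8) → pea
Phenotype counts (out of 16): 8 walnut, 8 pea
pea: 8 out of 16
Probability: 8/16 = 1/2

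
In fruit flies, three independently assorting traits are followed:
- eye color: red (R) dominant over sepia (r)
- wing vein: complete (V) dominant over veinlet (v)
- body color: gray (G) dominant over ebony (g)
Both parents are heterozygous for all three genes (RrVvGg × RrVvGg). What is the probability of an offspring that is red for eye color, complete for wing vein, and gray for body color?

Trihybrid cross: RrVvGg × RrVvGg
Each trait segregates independently with a 3:1 phenotypic ratio, so each gene contributes 3/4 (dominant) or 1/4 (recessive).
Target: red (eye color), complete (wing vein), gray (body color)
Probability = product of independent per-trait probabilities
= 3/4 × 3/4 × 3/4 = 27/64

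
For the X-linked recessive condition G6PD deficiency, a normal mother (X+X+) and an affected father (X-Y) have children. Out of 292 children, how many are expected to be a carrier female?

Cross: X+X+ × X-Y
Offspring: 2 X+X-, 2 X+Y
Probability of a carrier female: 2/4 = 1/2
Expected count = 1/2 × 292 = 146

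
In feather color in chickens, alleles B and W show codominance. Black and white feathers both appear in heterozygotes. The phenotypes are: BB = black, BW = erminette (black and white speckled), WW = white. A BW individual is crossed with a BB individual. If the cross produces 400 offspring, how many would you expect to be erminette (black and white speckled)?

Punnett square for BW × BB:
Offspring genotypes: 2 BB, 2 BW
Phenotype counts: 2 black, 2 erminette (black and white speckled)
erminette (black and white speckled): 2 out of 4 → fraction 1/2
Expected count = 1/2 × 400 = 200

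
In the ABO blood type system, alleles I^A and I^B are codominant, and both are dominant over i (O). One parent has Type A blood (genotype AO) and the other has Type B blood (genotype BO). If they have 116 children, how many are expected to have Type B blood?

Cross: AO × BO
Possible offspring genotypes: 1 AB, 1 AO, 1 BO, 1 OO
Blood type counts: 1 Type AB, 1 Type A, 1 Type B, 1 Type O
Probability of Type B: 1/4
Expected count = 1/4 × 116 = 29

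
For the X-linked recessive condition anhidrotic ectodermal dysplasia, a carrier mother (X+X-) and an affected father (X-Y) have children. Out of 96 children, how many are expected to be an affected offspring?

Cross: X+X- × X-Y
Offspring: 1 X+X-, 1 X+Y, 1 X-X-, 1 X-Y
Probability of an affected offspring: 2/4 = 1/2
Expected count = 1/2 × 96 = 48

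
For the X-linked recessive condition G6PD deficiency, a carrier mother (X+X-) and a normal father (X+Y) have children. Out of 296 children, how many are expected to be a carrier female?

Cross: X+X- × X+Y
Offspring: 1 X+X+, 1 X+Y, 1 X+X-, 1 X-Y
Probability of a carrier female: 1/4
Expected count = 1/4 × 296 = 74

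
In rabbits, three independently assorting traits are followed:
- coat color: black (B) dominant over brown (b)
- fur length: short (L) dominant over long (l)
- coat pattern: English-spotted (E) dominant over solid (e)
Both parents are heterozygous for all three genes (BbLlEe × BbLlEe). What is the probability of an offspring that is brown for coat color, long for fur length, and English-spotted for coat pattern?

Trihybrid cross: BbLlEe × BbLlEe
Each trait segregates independently with a 3:1 phenotypic ratio, so each gene contributes 3/4 (dominant) or 1/4 (recessive).
Target: brown (coat color), long (fur length), English-spotted (coat pattern)
Probability = product of independent per-trait probabilities
= 1/4 × 1/4 × 3/4 = 3/64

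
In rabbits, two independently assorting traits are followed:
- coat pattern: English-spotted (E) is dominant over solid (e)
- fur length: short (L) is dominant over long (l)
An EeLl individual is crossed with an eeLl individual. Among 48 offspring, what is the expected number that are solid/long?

Dihybrid cross EeLl × eeLl — consider each gene separately:
coat pattern: Ee × ee → 2 Ee, 2 ee → 2 E_ : 2 ee (out of 4)
fur length: Ll × Ll → 1 LL, 2 Ll, 1 ll → 3 L_ : 1 ll (out of 4)
Combine (counts out of 4 × 4 = 16): English-spotted/short (E_L_) = 2×3 = 6; English-spotted/long (E_ll) = 2×1 = 2; solid/short (eeL_) = 2×3 = 6; solid/long (eell) = 2×1 = 2
Phenotype counts (out of 16): 6 English-spotted/short, 2 English-spotted/long, 6 solid/short, 2 solid/long
solid/long: 2 out of 16 → fraction 1/8
Expected count = 1/8 × 48 = 6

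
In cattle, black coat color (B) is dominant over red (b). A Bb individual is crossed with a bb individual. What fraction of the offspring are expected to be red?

Punnett square for Bb × bb:
Offspring genotypes: 2 Bb, 2 bb
black: 2, red: 2
red: 2 out of 4
Probability: 2/4 = 1/2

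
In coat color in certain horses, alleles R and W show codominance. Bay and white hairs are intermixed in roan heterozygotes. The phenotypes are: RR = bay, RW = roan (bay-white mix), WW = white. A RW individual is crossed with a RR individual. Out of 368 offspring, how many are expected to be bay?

Punnett square for RW × RR:
Offspring genotypes: 2 RR, 2 RW
Phenotype counts: 2 bay, 2 roan (bay-white mix)
bay: 2 out of 4 → fraction 1/2
Expected count = 1/2 × 368 = 184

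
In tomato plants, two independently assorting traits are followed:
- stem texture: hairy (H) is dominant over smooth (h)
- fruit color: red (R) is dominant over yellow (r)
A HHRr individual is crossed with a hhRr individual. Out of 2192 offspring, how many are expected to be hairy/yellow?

Dihybrid cross HHRr × hhRr — consider each gene separately:
stem texture: HH × hh → 4 Hh → 4 H_ (out of 4)
fruit color: Rr × Rr → 1 RR, 2 Rr, 1 rr → 3 R_ : 1 rr (out of 4)
Combine (counts out of 4 × 4 = 16): hairy/red (H_R_) = 4×3 = 12; hairy/yellow (H_rr) = 4×1 = 4
Phenotype counts (out of 16): 12 hairy/red, 4 hairy/yellow
hairy/yellow: 4 out of 16 → fraction 1/4
Expected count = 1/4 × 2192 = 548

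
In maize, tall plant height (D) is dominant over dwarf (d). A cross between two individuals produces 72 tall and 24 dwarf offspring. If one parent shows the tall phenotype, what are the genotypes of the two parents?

Observed offspring: 72 tall, 24 dwarf
The observed ratio simplifies to 3:1. Dwarf (dd) offspring appear, so each parent must contribute one d allele. The parent stated to show tall carries D, so it is Dd. The other parent is then either Dd or dd: Dd × dd would give a 1:1 split, whereas Dd × Dd gives 3:1 — matching the data. So both parents are heterozygous (Dd × Dd).
Parent genotypes: Dd × Dd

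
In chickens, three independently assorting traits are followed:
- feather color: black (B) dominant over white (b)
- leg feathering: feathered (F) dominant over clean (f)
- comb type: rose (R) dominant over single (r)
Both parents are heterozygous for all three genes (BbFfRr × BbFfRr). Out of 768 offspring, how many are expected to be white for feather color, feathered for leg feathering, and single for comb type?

Trihybrid cross: BbFfRr × BbFfRr
Each trait segregates independently with a 3:1 phenotypic ratio, so each gene contributes 3/4 (dominant) or 1/4 (recessive).
Target: white (feather color), feathered (leg feathering), single (comb type)
Probability = product of independent per-trait probabilities
= 1/4 × 3/4 × 1/4 = 3/64
Expected count = 3/64 × 768 = 36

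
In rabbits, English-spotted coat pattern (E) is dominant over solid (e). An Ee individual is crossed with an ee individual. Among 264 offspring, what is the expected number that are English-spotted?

Punnett square for Ee × ee:
Offspring genotypes: 2 Ee, 2 ee
English-spotted: 2, solid: 2
English-spotted: 2 out of 4 → fraction 1/2
Expected count = 1/2 × 264 = 132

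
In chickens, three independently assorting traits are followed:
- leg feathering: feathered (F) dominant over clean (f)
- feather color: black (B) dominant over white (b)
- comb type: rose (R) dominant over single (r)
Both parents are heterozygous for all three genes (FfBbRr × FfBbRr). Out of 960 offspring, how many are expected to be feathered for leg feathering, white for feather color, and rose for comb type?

Trihybrid cross: FfBbRr × FfBbRr
Each trait segregates independently with a 3:1 phenotypic ratio, so each gene contributes 3/4 (dominant) or 1/4 (recessive).
Target: feathered (leg feathering), white (feather color), rose (comb type)
Probability = product of independent per-trait probabilities
= 3/4 × 1/4 × 3/4 = 9/64
Expected count = 9/64 × 960 = 135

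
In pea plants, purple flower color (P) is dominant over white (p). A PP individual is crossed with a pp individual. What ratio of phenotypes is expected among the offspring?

Punnett square for PP × pp:
Offspring genotypes: 4 Pp
purple: 4, white: 0
Ratio: all purple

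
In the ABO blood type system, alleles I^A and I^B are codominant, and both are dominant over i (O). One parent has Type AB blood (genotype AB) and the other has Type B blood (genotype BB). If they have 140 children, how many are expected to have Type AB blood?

Cross: AB × BB
Possible offspring genotypes: 2 AB, 2 BB
Blood type counts: 2 Type AB, 2 Type B
Probability of Type AB: 2/4 = 1/2
Expected count = 1/2 × 140 = 70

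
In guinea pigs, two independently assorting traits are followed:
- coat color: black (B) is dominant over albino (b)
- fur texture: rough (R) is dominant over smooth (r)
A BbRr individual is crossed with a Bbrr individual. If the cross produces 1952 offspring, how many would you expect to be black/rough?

Dihybrid cross BbRr × Bbrr — consider each gene separately:
coat color: Bb × Bb → 1 BB, 2 Bb, 1 bb → 3 B_ : 1 bb (out of 4)
fur texture: Rr × rr → 2 Rr, 2 rr → 2 R_ : 2 rr (out of 4)
Combine (counts out of 4 × 4 = 16): black/rough (B_R_) = 3×2 = 6; black/smooth (B_rr) = 3×2 = 6; albino/rough (bbR_) = 1×2 = 2; albino/smooth (bbrr) = 1×2 = 2
Phenotype counts (out of 16): 6 black/rough, 6 black/smooth, 2 albino/rough, 2 albino/smooth
black/rough: 6 out of 16 → fraction 3/8
Expected count = 3/8 × 1952 = 732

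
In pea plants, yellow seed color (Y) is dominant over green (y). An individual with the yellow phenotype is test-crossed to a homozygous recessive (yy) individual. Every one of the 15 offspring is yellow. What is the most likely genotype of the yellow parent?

Test cross: ? × yy
All offspring are yellow.
If the unknown parent were heterozygous (Yy), about half of 15 offspring would be green; none are. The unknown parent is most likely homozygous dominant (YY).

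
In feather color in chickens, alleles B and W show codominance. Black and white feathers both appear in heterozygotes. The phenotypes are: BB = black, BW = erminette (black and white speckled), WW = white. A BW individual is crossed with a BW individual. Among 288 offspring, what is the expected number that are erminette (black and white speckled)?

Punnett square for BW × BW:
Offspring genotypes: 1 BB, 2 BW, 1 WW
Phenotype counts: 1 black, 2 erminette (black and white speckled), 1 white
erminette (black and white speckled): 2 out of 4 → fraction 1/2
Expected count = 1/2 × 288 = 144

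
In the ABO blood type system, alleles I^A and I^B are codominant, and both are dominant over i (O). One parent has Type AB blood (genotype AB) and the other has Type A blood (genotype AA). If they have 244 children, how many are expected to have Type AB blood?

Cross: AB × AA
Possible offspring genotypes: 2 AA, 2 AB
Blood type counts: 2 Type A, 2 Type AB
Probability of Type AB: 2/4 = 1/2
Expected count = 1/2 × 244 = 122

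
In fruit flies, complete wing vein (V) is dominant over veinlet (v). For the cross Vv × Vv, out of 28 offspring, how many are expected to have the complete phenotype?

Punnett square for Vv × Vv:
Offspring genotypes: 1 VV, 2 Vv, 1 vv
Total offspring: 4
Count with target: 3
Probability: 3/4
Expected count = 3/4 × 28 = 21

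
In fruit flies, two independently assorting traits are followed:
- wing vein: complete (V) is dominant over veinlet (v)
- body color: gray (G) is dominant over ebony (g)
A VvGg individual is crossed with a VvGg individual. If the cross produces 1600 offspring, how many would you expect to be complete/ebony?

Dihybrid cross VvGg × VvGg — consider each gene separately:
wing vein: Vv × Vv → 1 VV, 2 Vv, 1 vv → 3 V_ : 1 vv (out of 4)
body color: Gg × Gg → 1 GG, 2 Gg, 1 gg → 3 G_ : 1 gg (out of 4)
Combine (counts out of 4 × 4 = 16): complete/gray (V_G_) = 3×3 = 9; complete/ebony (V_gg) = 3×1 = 3; veinlet/gray (vvG_) = 1×3 = 3; veinlet/ebony (vvgg) = 1×1 = 1
Phenotype counts (out of 16): 9 complete/gray, 3 complete/ebony, 3 veinlet/gray, 1 veinlet/ebony
complete/ebony: 3 out of 16 → fraction 3/16
Expected count = 3/16 × 1600 = 300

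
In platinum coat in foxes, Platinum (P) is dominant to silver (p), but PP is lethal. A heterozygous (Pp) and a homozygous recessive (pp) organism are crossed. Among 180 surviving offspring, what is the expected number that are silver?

Cross: Pp × pp
Punnett square offspring (before lethality): 2 Pp, 2 pp
No PP offspring are produced in this cross.
silver: 2 out of 4 → fraction 1/2
Expected count = 1/2 × 180 = 90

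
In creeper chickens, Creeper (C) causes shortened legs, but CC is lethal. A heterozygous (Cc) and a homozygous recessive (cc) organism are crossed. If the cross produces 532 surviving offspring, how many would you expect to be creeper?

Cross: Cc × cc
Punnett square offspring (before lethality): 2 Cc, 2 cc
No CC offspring are produced in this cross.
creeper: 2 out of 4 → fraction 1/2
Expected count = 1/2 × 532 = 266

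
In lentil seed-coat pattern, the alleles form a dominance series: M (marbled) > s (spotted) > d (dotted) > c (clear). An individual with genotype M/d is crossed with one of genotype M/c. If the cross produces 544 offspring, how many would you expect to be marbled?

Cross: M/d × M/c
Allele dominance: M > s > d > c
Offspring genotypes: 1 M/M, 1 M/c, 1 M/d, 1 d/c
Phenotype counts: 3 marbled, 1 dotted
marbled: 3 out of 4 → fraction 3/4
Expected count = 3/4 × 544 = 408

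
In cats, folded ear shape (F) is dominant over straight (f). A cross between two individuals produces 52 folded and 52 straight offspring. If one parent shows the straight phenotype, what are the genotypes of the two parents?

Observed offspring: 52 folded, 52 straight
The observed ratio simplifies to 1:1. One parent shows straight, so its genotype must be ff. A 1:1 offspring split requires the other parent to be heterozygous (Ff).
Parent genotypes: ff × Ff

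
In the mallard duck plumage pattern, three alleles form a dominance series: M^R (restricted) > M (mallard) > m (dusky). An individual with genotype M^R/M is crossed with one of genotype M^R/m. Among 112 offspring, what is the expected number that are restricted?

Cross: M^R/M × M^R/m
Allele dominance: M^R > M > m
Offspring genotypes: 1 M^R/M^R, 1 M^R/m, 1 M^R/M, 1 M/m
Phenotype counts: 3 restricted, 1 mallard
restricted: 3 out of 4 → fraction 3/4
Expected count = 3/4 × 112 = 84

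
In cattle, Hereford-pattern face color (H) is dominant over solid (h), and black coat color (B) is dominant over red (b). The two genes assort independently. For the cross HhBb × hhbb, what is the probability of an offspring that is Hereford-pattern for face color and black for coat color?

Dihybrid cross HhBb × hhbb — consider each gene separately:
face color: Hh × hh → 2 Hh, 2 hh → 2 H_ : 2 hh (out of 4)
coat color: Bb × bb → 2 Bb, 2 bb → 2 B_ : 2 bb (out of 4)
Looking for: Hereford-pattern (H_) and black (B_)
P(Hereford-pattern) = 2/4, P(black) = 2/4
P(both) = 2/4 × 2/4 = 4/16 = 1/4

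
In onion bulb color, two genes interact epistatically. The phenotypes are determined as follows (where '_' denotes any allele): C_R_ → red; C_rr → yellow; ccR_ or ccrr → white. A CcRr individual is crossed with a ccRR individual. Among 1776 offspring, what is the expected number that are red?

Cross: CcRr × ccRR — consider each gene separately:
C gene: Cc × cc → 2 Cc, 2 cc → 2 C_ : 2 cc (out of 4)
R gene: Rr × RR → 2 RR, 2 Rr → 4 R_ (out of 4)
Genotype classes (out of 4 × 4 = 16): C_R_ = 2×4 = 8; ccR_ = 2×4 = 8
Apply the phenotype rules: C_R_ (8) → red; ccR_ (8) → white
Phenotype counts (out of 16): 8 red, 8 white
red: 8 out of 16 → fraction 1/2
Expected count = 1/2 × 1776 = 888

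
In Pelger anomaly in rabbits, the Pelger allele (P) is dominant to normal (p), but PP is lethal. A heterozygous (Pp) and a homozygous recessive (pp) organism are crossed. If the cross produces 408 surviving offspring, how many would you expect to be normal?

Cross: Pp × pp
Punnett square offspring (before lethality): 2 Pp, 2 pp
No PP offspring are produced in this cross.
normal: 2 out of 4 → fraction 1/2
Expected count = 1/2 × 408 = 204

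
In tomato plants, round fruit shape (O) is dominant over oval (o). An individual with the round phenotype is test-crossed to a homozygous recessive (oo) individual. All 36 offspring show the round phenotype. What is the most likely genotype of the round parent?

Test cross: ? × oo
All offspring are round.
If the unknown parent were heterozygous (Oo), about half of 36 offspring would be oval; none are. The unknown parent is most likely homozygous dominant (OO).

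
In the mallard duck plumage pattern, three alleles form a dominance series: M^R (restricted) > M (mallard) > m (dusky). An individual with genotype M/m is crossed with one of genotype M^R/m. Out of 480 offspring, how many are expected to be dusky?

Cross: M/m × M^R/m
Allele dominance: M^R > M > m
Offspring genotypes: 1 M^R/M, 1 M/m, 1 M^R/m, 1 m/m
Phenotype counts: 2 restricted, 1 mallard, 1 dusky
dusky: 1 out of 4 → fraction 1/4
Expected count = 1/4 × 480 = 120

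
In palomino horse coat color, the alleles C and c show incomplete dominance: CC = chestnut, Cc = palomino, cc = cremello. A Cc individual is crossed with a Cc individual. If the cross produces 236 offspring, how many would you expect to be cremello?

Punnett square for Cc × Cc:
Offspring genotypes: 1 CC, 2 Cc, 1 cc
Phenotype counts: 1 chestnut, 2 palomino, 1 cremello
cremello: 1 out of 4 → fraction 1/4
Expected count = 1/4 × 236 = 59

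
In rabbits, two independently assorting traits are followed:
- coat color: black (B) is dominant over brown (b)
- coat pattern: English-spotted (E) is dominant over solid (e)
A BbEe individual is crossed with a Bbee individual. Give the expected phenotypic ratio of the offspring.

Dihybrid cross BbEe × Bbee — consider each gene separately:
coat color: Bb × Bb → 1 BB, 2 Bb, 1 bb → 3 B_ : 1 bb (out of 4)
coat pattern: Ee × ee → 2 Ee, 2 ee → 2 E_ : 2 ee (out of 4)
Combine (counts out of 4 × 4 = 16): black/English-spotted (B_E_) = 3×2 = 6; black/solid (B_ee) = 3×2 = 6; brown/English-spotted (bbE_) = 1×2 = 2; brown/solid (bbee) = 1×2 = 2
Phenotype counts (out of 16): 6 black/English-spotted, 6 black/solid, 2 brown/English-spotted, 2 brown/solid
Ratio: 3 black/English-spotted : 3 black/solid : 1 brown/English-spotted : 1 brown/solid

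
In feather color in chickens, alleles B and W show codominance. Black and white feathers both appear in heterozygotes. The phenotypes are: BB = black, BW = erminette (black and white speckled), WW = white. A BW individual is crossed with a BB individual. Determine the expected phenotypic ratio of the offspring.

Punnett square for BW × BB:
Offspring genotypes: 2 BB, 2 BW
Phenotype counts: 2 black, 2 erminette (black and white speckled)
Ratio: 1 black : 1 erminette (black and white speckled)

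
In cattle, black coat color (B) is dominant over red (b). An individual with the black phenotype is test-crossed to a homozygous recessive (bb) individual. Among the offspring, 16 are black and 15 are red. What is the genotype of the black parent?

Test cross: ? × bb
Offspring: 16 black, 15 red — approximately 1:1.
A 1:1 ratio in a test cross indicates the unknown parent is heterozygous (Bb).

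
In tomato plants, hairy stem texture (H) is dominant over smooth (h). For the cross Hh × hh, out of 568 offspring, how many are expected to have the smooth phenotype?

Punnett square for Hh × hh:
Offspring genotypes: 2 Hh, 2 hh
Total offspring: 4
Count with target: 2
Probability: 2/4 = 1/2
Expected count = 1/2 × 568 = 284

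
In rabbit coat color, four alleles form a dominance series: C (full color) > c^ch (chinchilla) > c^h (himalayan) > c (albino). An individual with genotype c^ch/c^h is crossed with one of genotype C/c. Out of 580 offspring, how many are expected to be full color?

Cross: c^ch/c^h × C/c
Allele dominance: C > c^ch > c^h > c
Offspring genotypes: 1 C/c^ch, 1 c^ch/c, 1 C/c^h, 1 c^h/c
Phenotype counts: 2 full color, 1 chinchilla, 1 himalayan
full color: 2 out of 4 → fraction 1/2
Expected count = 1/2 × 580 = 290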